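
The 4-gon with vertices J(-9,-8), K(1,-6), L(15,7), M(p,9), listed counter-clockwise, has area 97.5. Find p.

Write out the shoelace sum; only the two edges meeting at M involve p:
2·Area = [(15·9 − p·7) + (p·(-8) − (-9)·9)] + 159
       = -15·p + 375 = 195
⇒ p = 12.

12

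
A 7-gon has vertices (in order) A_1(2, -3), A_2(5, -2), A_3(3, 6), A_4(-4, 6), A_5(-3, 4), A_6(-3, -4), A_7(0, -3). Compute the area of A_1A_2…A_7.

65

Apply the shoelace (surveyor's) formula: 2A = Σ (x_i·y_{i+1} − x_{i+1}·y_i), indices taken mod 7.
Cross-terms: 11, 36, 42, 2, 24, 9, 6  ⇒  Σ = 130
Area = |Σ|/2 = 65.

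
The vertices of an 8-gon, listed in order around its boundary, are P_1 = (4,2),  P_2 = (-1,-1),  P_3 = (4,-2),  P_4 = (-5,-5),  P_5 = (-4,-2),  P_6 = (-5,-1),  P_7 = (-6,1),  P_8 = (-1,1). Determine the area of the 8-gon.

Apply the shoelace formula: 2A = Σ (x_i·y_{i+1} − x_{i+1}·y_i), indices taken mod 8.
P_1→P_2: (4)(-1) − (-1)(2) = -2
P_2→P_3: (-1)(-2) − (4)(-1) = 6
P_3→P_4: (4)(-5) − (-5)(-2) = -30
P_4→P_5: (-5)(-2) − (-4)(-5) = -10
P_5→P_6: (-4)(-1) − (-5)(-2) = -6
P_6→P_7: (-5)(1) − (-6)(-1) = -11
P_7→P_8: (-6)(1) − (-1)(1) = -5
P_8→P_1: (-1)(2) − (4)(1) = -6
Σ = -64
Area = |Σ|/2 = 32.

32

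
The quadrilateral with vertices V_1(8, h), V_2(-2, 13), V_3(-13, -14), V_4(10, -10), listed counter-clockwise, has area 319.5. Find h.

-1

The doubled signed area Σ (x_i y_{i+1} − x_{i+1} y_i) is linear in h.
With h=0 it equals 651; the coefficient of h is 12 (from the two edges through V_1).
So 12·h + 651 = 2·319.5 = 639 ⇒ h = -1.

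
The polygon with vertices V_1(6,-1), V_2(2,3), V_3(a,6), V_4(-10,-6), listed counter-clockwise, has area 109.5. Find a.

-9

The doubled signed area Σ (x_i y_{i+1} − x_{i+1} y_i) is linear in a.
With a=0 it equals 138; the coefficient of a is -9 (from the two edges through V_3).
So -9·a + 138 = 2·109.5 = 219 ⇒ a = -9.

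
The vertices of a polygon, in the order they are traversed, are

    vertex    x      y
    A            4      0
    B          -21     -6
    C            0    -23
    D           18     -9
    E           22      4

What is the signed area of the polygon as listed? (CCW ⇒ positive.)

563.5

Apply the shoelace formula: 2A = Σ (x_i·y_{i+1} − x_{i+1}·y_i), indices taken mod 5.
Σ = (-24) + (483) + (414) + (270) + (-16) = 1127
Signed area = Σ/2 = 563.5 (positive ⇒ counter-clockwise traversal).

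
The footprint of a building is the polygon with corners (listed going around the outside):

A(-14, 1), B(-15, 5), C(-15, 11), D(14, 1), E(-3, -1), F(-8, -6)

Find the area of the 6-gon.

203.5

Apply the surveyor's formula: 2A = Σ (x_i·y_{i+1} − x_{i+1}·y_i), indices taken mod 6.
Σ = (-55) + (-90) + (-169) + (-11) + (10) + (-92) = -407
Area = |Σ|/2 = 203.5.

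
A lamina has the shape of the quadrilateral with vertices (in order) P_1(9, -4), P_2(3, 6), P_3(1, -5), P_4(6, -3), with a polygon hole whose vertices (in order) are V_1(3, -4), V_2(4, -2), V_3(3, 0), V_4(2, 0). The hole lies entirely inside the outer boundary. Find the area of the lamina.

33.5

Outer boundary:
Apply the shoelace formula: 2A = Σ (x_i·y_{i+1} − x_{i+1}·y_i), indices taken mod 4.
P_1→P_2: (9)(6) − (3)(-4) = 66
P_2→P_3: (3)(-5) − (1)(6) = -21
P_3→P_4: (1)(-3) − (6)(-5) = 27
P_4→P_1: (6)(-4) − (9)(-3) = 3
Σ = 75
Area = |Σ|/2 = 37.5.
Hole:
Apply the surveyor's formula: 2A = Σ (x_i·y_{i+1} − x_{i+1}·y_i), indices taken mod 4.
V_1→V_2: (3)(-2) − (4)(-4) = 10
V_2→V_3: (4)(0) − (3)(-2) = 6
V_3→V_4: (3)(0) − (2)(0) = 0
V_4→V_1: (2)(-4) − (3)(0) = -8
Σ = 8
Area = |Σ|/2 = 4.
Net area = 37.5 − 4 = 33.5.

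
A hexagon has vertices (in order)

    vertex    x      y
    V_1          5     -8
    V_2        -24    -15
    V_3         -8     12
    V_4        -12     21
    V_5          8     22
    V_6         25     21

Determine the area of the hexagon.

909

Σ = (-267) + (-408) + (-24) + (-432) + (-382) + (-305) = -1818
Area = |Σ|/2 = 909.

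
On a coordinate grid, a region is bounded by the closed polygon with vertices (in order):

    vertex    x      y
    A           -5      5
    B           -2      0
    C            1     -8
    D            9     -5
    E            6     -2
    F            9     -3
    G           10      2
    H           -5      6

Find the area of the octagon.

114

Σ = (10) + (16) + (67) + (12) + (0) + (48) + (70) + (5) = 228
Area = |Σ|/2 = 114.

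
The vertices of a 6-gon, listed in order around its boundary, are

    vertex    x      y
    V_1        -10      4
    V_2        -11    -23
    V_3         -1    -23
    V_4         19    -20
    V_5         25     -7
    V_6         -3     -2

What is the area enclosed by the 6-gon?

Apply the shoelace (surveyor's) formula: 2A = Σ (x_i·y_{i+1} − x_{i+1}·y_i), indices taken mod 6.
Σ = (274) + (230) + (457) + (367) + (-71) + (-32) = 1225
Area = |Σ|/2 = 612.5.

612.5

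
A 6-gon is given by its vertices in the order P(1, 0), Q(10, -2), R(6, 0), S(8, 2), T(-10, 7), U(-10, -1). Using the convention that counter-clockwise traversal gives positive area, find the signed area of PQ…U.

89.5

Apply Gauss's area formula: 2A = Σ (x_i·y_{i+1} − x_{i+1}·y_i), indices taken mod 6.
Cross-terms: -2, 12, 12, 76, 80, 1  ⇒  Σ = 179
Signed area = Σ/2 = 89.5 (positive ⇒ counter-clockwise traversal).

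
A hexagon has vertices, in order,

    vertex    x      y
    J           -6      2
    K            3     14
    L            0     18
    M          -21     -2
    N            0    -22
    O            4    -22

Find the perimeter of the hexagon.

|JK| = √((9)² + (12)²) = √225 = 15
|KL| = √((-3)² + (4)²) = √25 = 5
|LM| = √((-21)² + (-20)²) = √841 = 29
|MN| = √((21)² + (-20)²) = √841 = 29
|NO| = √((4)² + (0)²) = √16 = 4
|OJ| = √((-10)² + (24)²) = √676 = 26
Perimeter = 15 + 5 + 29 + 29 + 4 + 26 = 108.

108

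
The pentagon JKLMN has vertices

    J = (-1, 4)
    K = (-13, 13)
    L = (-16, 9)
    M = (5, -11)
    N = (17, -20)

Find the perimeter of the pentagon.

94

|JK| = √((-12)² + (9)²) = √225 = 15
|KL| = √((-3)² + (-4)²) = √25 = 5
|LM| = √((21)² + (-20)²) = √841 = 29
|MN| = √((12)² + (-9)²) = √225 = 15
|NJ| = √((-18)² + (24)²) = √900 = 30
Perimeter = 15 + 5 + 29 + 15 + 30 = 94.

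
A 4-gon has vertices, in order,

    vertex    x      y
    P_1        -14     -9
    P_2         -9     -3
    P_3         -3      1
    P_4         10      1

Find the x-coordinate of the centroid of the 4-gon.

-221/73

Apply the surveyor's formula. First the cross-terms c_i = x_i·y_{i+1} − x_{i+1}·y_i:
  -39, -18, -13, -76  ⇒  2A = -146, A = -73.
Then Σ (x_i + x_{i+1})·c_i = 1326, so x̄ = 1326 / (6·(-73)) = -221/73.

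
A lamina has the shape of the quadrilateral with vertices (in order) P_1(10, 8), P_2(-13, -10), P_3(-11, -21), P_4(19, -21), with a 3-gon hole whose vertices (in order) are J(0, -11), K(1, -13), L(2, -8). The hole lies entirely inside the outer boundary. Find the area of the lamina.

576

Outer boundary:
Apply Gauss's area formula: 2A = Σ (x_i·y_{i+1} − x_{i+1}·y_i), indices taken mod 4.
Σ = (4) + (163) + (630) + (362) = 1159
Area = |Σ|/2 = 579.5.
Hole:
Apply Gauss's area formula: 2A = Σ (x_i·y_{i+1} − x_{i+1}·y_i), indices taken mod 3.
Σ = (11) + (18) + (-22) = 7
Area = |Σ|/2 = 3.5.
Net area = 579.5 − 3.5 = 576.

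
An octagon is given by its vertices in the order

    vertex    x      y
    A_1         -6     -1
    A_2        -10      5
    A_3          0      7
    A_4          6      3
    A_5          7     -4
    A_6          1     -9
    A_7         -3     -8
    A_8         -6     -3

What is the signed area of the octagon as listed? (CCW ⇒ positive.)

-171

Apply the surveyor's formula: 2A = Σ (x_i·y_{i+1} − x_{i+1}·y_i), indices taken mod 8.
Σ = (-40) + (-70) + (-42) + (-45) + (-59) + (-35) + (-39) + (-12) = -342
Signed area = Σ/2 = -171 (negative ⇒ clockwise traversal).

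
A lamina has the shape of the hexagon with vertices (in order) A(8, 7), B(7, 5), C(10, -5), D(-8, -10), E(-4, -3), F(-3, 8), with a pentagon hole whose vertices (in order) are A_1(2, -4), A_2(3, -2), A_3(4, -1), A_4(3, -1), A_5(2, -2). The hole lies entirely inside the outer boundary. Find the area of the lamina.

186

Outer boundary:
Apply the shoelace (surveyor's) formula: 2A = Σ (x_i·y_{i+1} − x_{i+1}·y_i), indices taken mod 6.
Cross-terms: -9, -85, -140, -16, -41, -85  ⇒  Σ = -376
Area = |Σ|/2 = 188.
Hole:
Cross-terms: 8, 5, -1, -4, -4  ⇒  Σ = 4
Area = |Σ|/2 = 2.
Net area = 188 − 2 = 186.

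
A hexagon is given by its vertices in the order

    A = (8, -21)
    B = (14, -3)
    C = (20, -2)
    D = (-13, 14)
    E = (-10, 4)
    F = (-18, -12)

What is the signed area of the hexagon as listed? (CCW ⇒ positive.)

Apply the shoelace (surveyor's) formula: 2A = Σ (x_i·y_{i+1} − x_{i+1}·y_i), indices taken mod 6.
Σ = (270) + (32) + (254) + (88) + (192) + (474) = 1310
Signed area = Σ/2 = 655 (positive ⇒ counter-clockwise traversal).

655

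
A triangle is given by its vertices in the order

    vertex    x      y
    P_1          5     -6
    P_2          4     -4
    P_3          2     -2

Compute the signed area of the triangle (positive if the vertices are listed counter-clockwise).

Σ = (4) + (0) + (-2) = 2
Signed area = Σ/2 = 1 (positive ⇒ counter-clockwise traversal).

1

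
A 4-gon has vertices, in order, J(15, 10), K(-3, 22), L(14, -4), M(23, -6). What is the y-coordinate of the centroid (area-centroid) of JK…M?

Apply the surveyor's formula. First the cross-terms c_i = x_i·y_{i+1} − x_{i+1}·y_i:
  360, -296, 8, 320  ⇒  2A = 392, A = 196.
Then Σ (y_i + y_{i+1})·c_i = 7392, so ȳ = 7392 / (6·196) = 44/7.

44/7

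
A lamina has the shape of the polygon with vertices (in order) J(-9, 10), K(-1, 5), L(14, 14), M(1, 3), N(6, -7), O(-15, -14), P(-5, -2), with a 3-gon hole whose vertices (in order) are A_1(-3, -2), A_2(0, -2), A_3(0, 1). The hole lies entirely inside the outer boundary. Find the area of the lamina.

202

Outer boundary:
Σ = (-35) + (-84) + (28) + (-25) + (-189) + (-40) + (-68) = -413
Area = |Σ|/2 = 206.5.
Hole:
Apply Gauss's area formula: 2A = Σ (x_i·y_{i+1} − x_{i+1}·y_i), indices taken mod 3.
A_1→A_2: (-3)(-2) − (0)(-2) = 6
A_2→A_3: (0)(1) − (0)(-2) = 0
A_3→A_1: (0)(-2) − (-3)(1) = 3
Σ = 9
Area = |Σ|/2 = 4.5.
Net area = 206.5 − 4.5 = 202.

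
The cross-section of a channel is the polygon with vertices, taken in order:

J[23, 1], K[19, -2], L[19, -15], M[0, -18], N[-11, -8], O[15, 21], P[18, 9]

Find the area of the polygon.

697.5

Apply the shoelace (surveyor's) formula: 2A = Σ (x_i·y_{i+1} − x_{i+1}·y_i), indices taken mod 7.
Σ = (-65) + (-247) + (-342) + (-198) + (-111) + (-243) + (-189) = -1395
Area = |Σ|/2 = 697.5.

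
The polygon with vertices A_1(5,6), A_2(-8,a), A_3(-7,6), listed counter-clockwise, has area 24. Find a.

10

Write out the shoelace sum; only the two edges meeting at A_2 involve a:
2·Area = [(5·a − (-8)·6) + ((-8)·6 − (-7)·a)] + -72
       = 12·a + -72 = 48
⇒ a = 10.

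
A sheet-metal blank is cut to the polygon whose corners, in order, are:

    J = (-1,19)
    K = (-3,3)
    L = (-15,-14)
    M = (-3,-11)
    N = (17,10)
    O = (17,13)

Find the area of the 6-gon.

404

Σ = (54) + (87) + (123) + (157) + (51) + (336) = 808
Area = |Σ|/2 = 404.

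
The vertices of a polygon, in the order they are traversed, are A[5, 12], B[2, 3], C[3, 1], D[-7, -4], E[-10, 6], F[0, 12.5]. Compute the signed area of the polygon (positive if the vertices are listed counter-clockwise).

Σ = (-9) + (-7) + (-5) + (-82) + (-125) + (-62.5) = -290.5
Signed area = Σ/2 = -145.25 (negative ⇒ clockwise traversal).

-145.25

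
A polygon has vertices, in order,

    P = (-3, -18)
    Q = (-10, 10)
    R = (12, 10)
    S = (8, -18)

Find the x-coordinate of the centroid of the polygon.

5/3

Apply the surveyor's formula. First the cross-terms c_i = x_i·y_{i+1} − x_{i+1}·y_i:
  -210, -220, -296, -198  ⇒  2A = -924, A = -462.
Then Σ (x_i + x_{i+1})·c_i = -4620, so x̄ = -4620 / (6·(-462)) = 5/3.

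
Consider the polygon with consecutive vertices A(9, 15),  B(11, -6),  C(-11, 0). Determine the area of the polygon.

225

Apply the surveyor's formula: 2A = Σ (x_i·y_{i+1} − x_{i+1}·y_i), indices taken mod 3.
Σ = (-219) + (-66) + (-165) = -450
Area = |Σ|/2 = 225.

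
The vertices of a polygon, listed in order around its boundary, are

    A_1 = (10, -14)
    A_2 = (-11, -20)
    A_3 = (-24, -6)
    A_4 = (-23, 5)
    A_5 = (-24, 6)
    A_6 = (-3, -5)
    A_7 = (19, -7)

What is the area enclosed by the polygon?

493

Apply the shoelace (surveyor's) formula: 2A = Σ (x_i·y_{i+1} − x_{i+1}·y_i), indices taken mod 7.
Σ = (-354) + (-414) + (-258) + (-18) + (138) + (116) + (-196) = -986
Area = |Σ|/2 = 493.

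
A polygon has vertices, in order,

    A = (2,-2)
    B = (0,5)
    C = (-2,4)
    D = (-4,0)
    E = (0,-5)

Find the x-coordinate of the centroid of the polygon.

Apply the surveyor's formula. First the cross-terms c_i = x_i·y_{i+1} − x_{i+1}·y_i:
  10, 10, 16, 20, 10  ⇒  2A = 66, A = 33.
Then Σ (x_i + x_{i+1})·c_i = -156, so x̄ = -156 / (6·33) = -26/33.

-26/33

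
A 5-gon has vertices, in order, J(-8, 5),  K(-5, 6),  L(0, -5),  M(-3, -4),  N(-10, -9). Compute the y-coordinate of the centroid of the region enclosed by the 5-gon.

-47/37

Apply the shoelace (surveyor's) formula. First the cross-terms c_i = x_i·y_{i+1} − x_{i+1}·y_i:
  -23, 25, -15, -13, -122  ⇒  2A = -148, A = -74.
Then Σ (y_i + y_{i+1})·c_i = 564, so ȳ = 564 / (6·(-74)) = -47/37.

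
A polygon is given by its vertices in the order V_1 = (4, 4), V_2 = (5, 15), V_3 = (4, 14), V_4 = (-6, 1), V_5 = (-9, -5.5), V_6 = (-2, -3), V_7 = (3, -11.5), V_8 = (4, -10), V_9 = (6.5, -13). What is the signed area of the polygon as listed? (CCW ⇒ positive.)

167.5

Apply Gauss's area formula: 2A = Σ (x_i·y_{i+1} − x_{i+1}·y_i), indices taken mod 9.
Cross-terms: 40, 10, 88, 42, 16, 32, 16, 13, 78  ⇒  Σ = 335
Signed area = Σ/2 = 167.5 (positive ⇒ counter-clockwise traversal).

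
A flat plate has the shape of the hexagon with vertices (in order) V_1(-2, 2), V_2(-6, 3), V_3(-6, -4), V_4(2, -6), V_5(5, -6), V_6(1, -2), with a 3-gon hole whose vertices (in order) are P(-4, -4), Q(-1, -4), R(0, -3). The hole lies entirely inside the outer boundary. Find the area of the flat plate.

Outer boundary:
Apply the shoelace (surveyor's) formula: 2A = Σ (x_i·y_{i+1} − x_{i+1}·y_i), indices taken mod 6.
Σ = (6) + (42) + (44) + (18) + (-4) + (-2) = 104
Area = |Σ|/2 = 52.
Hole:
Apply the shoelace (surveyor's) formula: 2A = Σ (x_i·y_{i+1} − x_{i+1}·y_i), indices taken mod 3.
Cross-terms: 12, 3, -12  ⇒  Σ = 3
Area = |Σ|/2 = 1.5.
Net area = 52 − 1.5 = 50.5.

50.5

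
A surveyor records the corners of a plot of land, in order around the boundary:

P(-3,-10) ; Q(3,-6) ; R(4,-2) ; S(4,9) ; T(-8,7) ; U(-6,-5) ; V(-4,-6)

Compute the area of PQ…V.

165

Apply Gauss's area formula: 2A = Σ (x_i·y_{i+1} − x_{i+1}·y_i), indices taken mod 7.
P→Q: (-3)(-6) − (3)(-10) = 48
Q→R: (3)(-2) − (4)(-6) = 18
R→S: (4)(9) − (4)(-2) = 44
S→T: (4)(7) − (-8)(9) = 100
T→U: (-8)(-5) − (-6)(7) = 82
U→V: (-6)(-6) − (-4)(-5) = 16
V→P: (-4)(-10) − (-3)(-6) = 22
Σ = 330
Area = |Σ|/2 = 165.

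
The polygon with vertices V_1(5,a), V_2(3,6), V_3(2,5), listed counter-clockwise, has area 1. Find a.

The doubled signed area Σ (x_i y_{i+1} − x_{i+1} y_i) is linear in a.
With a=0 it equals 8; the coefficient of a is -1 (from the two edges through V_1).
So -1·a + 8 = 2·1 = 2 ⇒ a = 6.

6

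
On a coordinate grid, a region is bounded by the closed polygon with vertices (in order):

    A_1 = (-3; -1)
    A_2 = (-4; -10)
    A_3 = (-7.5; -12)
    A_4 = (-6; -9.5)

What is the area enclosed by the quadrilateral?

12.125

Cross-terms: 26, -27, -0.75, -22.5  ⇒  Σ = -24.25
Area = |Σ|/2 = 12.125.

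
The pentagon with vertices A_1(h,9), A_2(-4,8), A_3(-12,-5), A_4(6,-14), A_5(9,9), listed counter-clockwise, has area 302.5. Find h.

Write out the shoelace sum; only the two edges meeting at A_1 involve h:
2·Area = [(9·9 − h·9) + (h·8 − (-4)·9)] + 494
       = -1·h + 611 = 605
⇒ h = 6.

6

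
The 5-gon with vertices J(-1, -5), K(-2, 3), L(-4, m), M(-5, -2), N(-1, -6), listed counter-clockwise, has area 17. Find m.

Write out the shoelace sum; only the two edges meeting at L involve m:
2·Area = [((-2)·m − (-4)·3) + ((-4)·(-2) − (-5)·m)] + 14
       = 3·m + 34 = 34
⇒ m = 0.

0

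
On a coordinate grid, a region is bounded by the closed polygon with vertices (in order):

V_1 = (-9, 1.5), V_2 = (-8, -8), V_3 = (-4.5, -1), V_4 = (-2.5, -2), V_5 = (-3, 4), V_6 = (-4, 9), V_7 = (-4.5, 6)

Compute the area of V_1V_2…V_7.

Apply the shoelace formula: 2A = Σ (x_i·y_{i+1} − x_{i+1}·y_i), indices taken mod 7.
Σ = (84) + (-28) + (6.5) + (-16) + (-11) + (16.5) + (47.25) = 99.25
Area = |Σ|/2 = 49.625.

49.625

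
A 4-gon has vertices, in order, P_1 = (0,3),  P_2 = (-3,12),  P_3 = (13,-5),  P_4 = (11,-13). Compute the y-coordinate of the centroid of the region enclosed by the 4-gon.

Apply the shoelace (surveyor's) formula. First the cross-terms c_i = x_i·y_{i+1} − x_{i+1}·y_i:
  9, -141, -114, 33  ⇒  2A = -213, A = -106.5.
Then Σ (y_i + y_{i+1})·c_i = 870, so ȳ = 870 / (6·(-106.5)) = -290/213.

-290/213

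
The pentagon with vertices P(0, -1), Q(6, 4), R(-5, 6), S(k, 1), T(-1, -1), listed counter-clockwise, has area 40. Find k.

The doubled signed area Σ (x_i y_{i+1} − x_{i+1} y_i) is linear in k.
With k=0 it equals 59; the coefficient of k is -7 (from the two edges through S).
So -7·k + 59 = 2·40 = 80 ⇒ k = -3.

-3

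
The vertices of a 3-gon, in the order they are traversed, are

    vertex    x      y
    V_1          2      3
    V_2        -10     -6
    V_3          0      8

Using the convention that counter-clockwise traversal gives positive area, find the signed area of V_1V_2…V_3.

-39

V_1→V_2: (2)(-6) − (-10)(3) = 18
V_2→V_3: (-10)(8) − (0)(-6) = -80
V_3→V_1: (0)(3) − (2)(8) = -16
Σ = -78
Signed area = Σ/2 = -39 (negative ⇒ clockwise traversal).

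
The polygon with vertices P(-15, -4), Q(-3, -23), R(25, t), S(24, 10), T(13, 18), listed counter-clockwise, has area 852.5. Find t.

The doubled signed area Σ (x_i y_{i+1} − x_{i+1} y_i) is linear in t.
With t=0 it equals 1678; the coefficient of t is -27 (from the two edges through R).
So -27·t + 1678 = 2·852.5 = 1705 ⇒ t = -1.

-1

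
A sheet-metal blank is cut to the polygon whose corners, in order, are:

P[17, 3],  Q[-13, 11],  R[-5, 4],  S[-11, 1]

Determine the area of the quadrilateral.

Cross-terms: 226, 3, 39, -50  ⇒  Σ = 218
Area = |Σ|/2 = 109.

109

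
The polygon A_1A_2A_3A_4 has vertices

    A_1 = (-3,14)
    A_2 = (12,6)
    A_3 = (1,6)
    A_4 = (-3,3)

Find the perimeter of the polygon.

|A_1A_2| = √((15)² + (-8)²) = √289 = 17
|A_2A_3| = √((-11)² + (0)²) = √121 = 11
|A_3A_4| = √((-4)² + (-3)²) = √25 = 5
|A_4A_1| = √((0)² + (11)²) = √121 = 11
Perimeter = 17 + 11 + 5 + 11 = 44.

44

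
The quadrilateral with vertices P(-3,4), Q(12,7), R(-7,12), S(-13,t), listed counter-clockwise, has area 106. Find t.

4

The doubled signed area Σ (x_i y_{i+1} − x_{i+1} y_i) is linear in t.
With t=0 it equals 228; the coefficient of t is -4 (from the two edges through S).
So -4·t + 228 = 2·106 = 212 ⇒ t = 4.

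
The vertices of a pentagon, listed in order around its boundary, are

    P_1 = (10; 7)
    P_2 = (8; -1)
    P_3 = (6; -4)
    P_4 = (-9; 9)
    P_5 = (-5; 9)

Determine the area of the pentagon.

117.5

Cross-terms: -66, -26, 18, -36, -125  ⇒  Σ = -235
Area = |Σ|/2 = 117.5.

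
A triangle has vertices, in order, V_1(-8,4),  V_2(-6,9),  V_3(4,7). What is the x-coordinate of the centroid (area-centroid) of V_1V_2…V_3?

-10/3

Apply Gauss's area formula. First the cross-terms c_i = x_i·y_{i+1} − x_{i+1}·y_i:
  -48, -78, 72  ⇒  2A = -54, A = -27.
Then Σ (x_i + x_{i+1})·c_i = 540, so x̄ = 540 / (6·(-27)) = -10/3.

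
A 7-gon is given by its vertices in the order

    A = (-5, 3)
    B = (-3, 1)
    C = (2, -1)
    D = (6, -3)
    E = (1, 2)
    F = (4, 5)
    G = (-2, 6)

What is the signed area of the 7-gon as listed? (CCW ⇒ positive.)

37.5

Cross-terms: 4, 1, 0, 15, -3, 34, 24  ⇒  Σ = 75
Signed area = Σ/2 = 37.5 (positive ⇒ counter-clockwise traversal).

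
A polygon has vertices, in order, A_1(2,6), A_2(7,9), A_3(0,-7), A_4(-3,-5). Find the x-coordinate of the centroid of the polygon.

Apply the surveyor's formula. First the cross-terms c_i = x_i·y_{i+1} − x_{i+1}·y_i:
  -24, -49, -21, -8  ⇒  2A = -102, A = -51.
Then Σ (x_i + x_{i+1})·c_i = -488, so x̄ = -488 / (6·(-51)) = 244/153.

244/153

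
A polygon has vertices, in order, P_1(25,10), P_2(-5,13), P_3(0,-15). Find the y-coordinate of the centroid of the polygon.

Apply the surveyor's formula. First the cross-terms c_i = x_i·y_{i+1} − x_{i+1}·y_i:
  375, 75, 375  ⇒  2A = 825, A = 412.5.
Then Σ (y_i + y_{i+1})·c_i = 6600, so ȳ = 6600 / (6·412.5) = 8/3.

8/3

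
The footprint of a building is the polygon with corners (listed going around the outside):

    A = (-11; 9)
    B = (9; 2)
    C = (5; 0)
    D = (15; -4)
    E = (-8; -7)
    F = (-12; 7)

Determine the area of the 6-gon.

Σ = (-103) + (-10) + (-20) + (-137) + (-140) + (-31) = -441
Area = |Σ|/2 = 220.5.

220.5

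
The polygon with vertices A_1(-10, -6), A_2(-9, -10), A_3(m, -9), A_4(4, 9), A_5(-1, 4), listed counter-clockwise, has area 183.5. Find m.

7

The doubled signed area Σ (x_i y_{i+1} − x_{i+1} y_i) is linear in m.
With m=0 it equals 234; the coefficient of m is 19 (from the two edges through A_3).
So 19·m + 234 = 2·183.5 = 367 ⇒ m = 7.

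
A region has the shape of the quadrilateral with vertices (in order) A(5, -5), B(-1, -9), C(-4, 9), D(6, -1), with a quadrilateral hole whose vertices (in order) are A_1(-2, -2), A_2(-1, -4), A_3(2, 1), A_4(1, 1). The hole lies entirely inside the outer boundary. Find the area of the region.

Outer boundary:
Apply the shoelace (surveyor's) formula: 2A = Σ (x_i·y_{i+1} − x_{i+1}·y_i), indices taken mod 4.
Σ = (-50) + (-45) + (-50) + (-25) = -170
Area = |Σ|/2 = 85.
Hole:
A_1→A_2: (-2)(-4) − (-1)(-2) = 6
A_2→A_3: (-1)(1) − (2)(-4) = 7
A_3→A_4: (2)(1) − (1)(1) = 1
A_4→A_1: (1)(-2) − (-2)(1) = 0
Σ = 14
Area = |Σ|/2 = 7.
Net area = 85 − 7 = 78.

78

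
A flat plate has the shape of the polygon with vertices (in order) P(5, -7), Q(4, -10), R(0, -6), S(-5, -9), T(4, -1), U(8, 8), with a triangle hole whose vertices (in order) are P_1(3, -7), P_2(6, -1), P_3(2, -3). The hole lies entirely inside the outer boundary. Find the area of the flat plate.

Outer boundary:
Apply the shoelace (surveyor's) formula: 2A = Σ (x_i·y_{i+1} − x_{i+1}·y_i), indices taken mod 6.
Cross-terms: -22, -24, -30, 41, 40, -96  ⇒  Σ = -91
Area = |Σ|/2 = 45.5.
Hole:
Apply Gauss's area formula: 2A = Σ (x_i·y_{i+1} − x_{i+1}·y_i), indices taken mod 3.
P_1→P_2: (3)(-1) − (6)(-7) = 39
P_2→P_3: (6)(-3) − (2)(-1) = -16
P_3→P_1: (2)(-7) − (3)(-3) = -5
Σ = 18
Area = |Σ|/2 = 9.
Net area = 45.5 − 9 = 36.5.

36.5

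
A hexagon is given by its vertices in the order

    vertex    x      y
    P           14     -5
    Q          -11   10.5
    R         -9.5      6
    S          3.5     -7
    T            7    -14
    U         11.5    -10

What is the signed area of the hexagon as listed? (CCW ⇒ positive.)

Cross-terms: 92, 33.75, 45.5, 0, 91, 82.5  ⇒  Σ = 344.75
Signed area = Σ/2 = 172.375 (positive ⇒ counter-clockwise traversal).

172.375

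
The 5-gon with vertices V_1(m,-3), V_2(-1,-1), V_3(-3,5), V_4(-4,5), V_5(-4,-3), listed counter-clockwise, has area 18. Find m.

Write out the shoelace sum; only the two edges meeting at V_1 involve m:
2·Area = [((-4)·(-3) − m·(-3)) + (m·(-1) − (-1)·(-3))] + 29
       = 2·m + 38 = 36
⇒ m = -1.

-1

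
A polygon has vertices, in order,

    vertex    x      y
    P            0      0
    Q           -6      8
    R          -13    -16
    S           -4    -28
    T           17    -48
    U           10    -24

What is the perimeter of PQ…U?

|PQ| = √((-6)² + (8)²) = √100 = 10
|QR| = √((-7)² + (-24)²) = √625 = 25
|RS| = √((9)² + (-12)²) = √225 = 15
|ST| = √((21)² + (-20)²) = √841 = 29
|TU| = √((-7)² + (24)²) = √625 = 25
|UP| = √((-10)² + (24)²) = √676 = 26
Perimeter = 10 + 25 + 15 + 29 + 25 + 26 = 130.

130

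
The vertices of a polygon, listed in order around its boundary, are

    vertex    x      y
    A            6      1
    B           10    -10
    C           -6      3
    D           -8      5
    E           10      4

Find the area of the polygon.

101

A→B: (6)(-10) − (10)(1) = -70
B→C: (10)(3) − (-6)(-10) = -30
C→D: (-6)(5) − (-8)(3) = -6
D→E: (-8)(4) − (10)(5) = -82
E→A: (10)(1) − (6)(4) = -14
Σ = -202
Area = |Σ|/2 = 101.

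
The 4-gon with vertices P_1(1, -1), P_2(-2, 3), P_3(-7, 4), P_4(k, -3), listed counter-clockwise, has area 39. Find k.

-8

The doubled signed area Σ (x_i y_{i+1} − x_{i+1} y_i) is linear in k.
With k=0 it equals 38; the coefficient of k is -5 (from the two edges through P_4).
So -5·k + 38 = 2·39 = 78 ⇒ k = -8.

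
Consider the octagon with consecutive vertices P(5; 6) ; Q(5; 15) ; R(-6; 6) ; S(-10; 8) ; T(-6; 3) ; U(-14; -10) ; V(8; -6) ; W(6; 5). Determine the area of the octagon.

Apply Gauss's area formula: 2A = Σ (x_i·y_{i+1} − x_{i+1}·y_i), indices taken mod 8.
Σ = (45) + (120) + (12) + (18) + (102) + (164) + (76) + (11) = 548
Area = |Σ|/2 = 274.

274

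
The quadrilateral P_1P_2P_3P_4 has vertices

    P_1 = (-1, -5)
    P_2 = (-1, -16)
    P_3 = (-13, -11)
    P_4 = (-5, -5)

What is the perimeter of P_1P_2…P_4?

38

|P_1P_2| = √((0)² + (-11)²) = √121 = 11
|P_2P_3| = √((-12)² + (5)²) = √169 = 13
|P_3P_4| = √((8)² + (6)²) = √100 = 10
|P_4P_1| = √((4)² + (0)²) = √16 = 4
Perimeter = 11 + 13 + 10 + 4 = 38.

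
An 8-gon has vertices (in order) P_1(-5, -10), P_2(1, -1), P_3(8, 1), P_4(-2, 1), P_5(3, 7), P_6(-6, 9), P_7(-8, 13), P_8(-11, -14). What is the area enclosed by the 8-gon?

Apply Gauss's area formula: 2A = Σ (x_i·y_{i+1} − x_{i+1}·y_i), indices taken mod 8.
Σ = (15) + (9) + (10) + (-17) + (69) + (-6) + (255) + (40) = 375
Area = |Σ|/2 = 187.5.

187.5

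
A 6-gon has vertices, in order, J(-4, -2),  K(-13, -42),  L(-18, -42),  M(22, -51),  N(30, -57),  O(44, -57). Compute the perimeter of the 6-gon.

184

|JK| = √((-9)² + (-40)²) = √1681 = 41
|KL| = √((-5)² + (0)²) = √25 = 5
|LM| = √((40)² + (-9)²) = √1681 = 41
|MN| = √((8)² + (-6)²) = √100 = 10
|NO| = √((14)² + (0)²) = √196 = 14
|OJ| = √((-48)² + (55)²) = √5329 = 73
Perimeter = 41 + 5 + 41 + 10 + 14 + 73 = 184.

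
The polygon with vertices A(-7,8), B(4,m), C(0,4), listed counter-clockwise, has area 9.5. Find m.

-1

Write out the shoelace sum; only the two edges meeting at B involve m:
2·Area = [((-7)·m − 4·8) + (4·4 − 0·m)] + 28
       = -7·m + 12 = 19
⇒ m = -1.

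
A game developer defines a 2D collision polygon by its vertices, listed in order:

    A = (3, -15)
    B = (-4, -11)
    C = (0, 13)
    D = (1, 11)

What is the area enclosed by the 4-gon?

Apply the surveyor's formula: 2A = Σ (x_i·y_{i+1} − x_{i+1}·y_i), indices taken mod 4.
Σ = (-93) + (-52) + (-13) + (-48) = -206
Area = |Σ|/2 = 103.

103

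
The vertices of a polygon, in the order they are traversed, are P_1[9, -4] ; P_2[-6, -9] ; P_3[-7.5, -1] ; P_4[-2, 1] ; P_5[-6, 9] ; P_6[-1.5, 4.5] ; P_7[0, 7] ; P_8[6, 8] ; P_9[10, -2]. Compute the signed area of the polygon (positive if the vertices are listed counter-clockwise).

Σ = (-105) + (-61.5) + (-9.5) + (-12) + (-13.5) + (-10.5) + (-42) + (-92) + (-22) = -368
Signed area = Σ/2 = -184 (negative ⇒ clockwise traversal).

-184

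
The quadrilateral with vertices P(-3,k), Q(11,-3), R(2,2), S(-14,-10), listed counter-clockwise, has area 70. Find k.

-5

Write out the shoelace sum; only the two edges meeting at P involve k:
2·Area = [((-14)·k − (-3)·(-10)) + ((-3)·(-3) − 11·k)] + 36
       = -25·k + 15 = 140
⇒ k = -5.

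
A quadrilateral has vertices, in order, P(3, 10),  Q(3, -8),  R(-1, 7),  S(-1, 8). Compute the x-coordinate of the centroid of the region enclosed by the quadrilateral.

Apply the shoelace (surveyor's) formula. First the cross-terms c_i = x_i·y_{i+1} − x_{i+1}·y_i:
  -54, 13, -1, -34  ⇒  2A = -76, A = -38.
Then Σ (x_i + x_{i+1})·c_i = -364, so x̄ = -364 / (6·(-38)) = 91/57.

91/57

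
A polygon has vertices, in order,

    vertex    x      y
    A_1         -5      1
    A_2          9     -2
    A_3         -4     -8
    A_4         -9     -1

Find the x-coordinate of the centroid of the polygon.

-228/161

Apply Gauss's area formula. First the cross-terms c_i = x_i·y_{i+1} − x_{i+1}·y_i:
  1, -80, -68, -14  ⇒  2A = -161, A = -80.5.
Then Σ (x_i + x_{i+1})·c_i = 684, so x̄ = 684 / (6·(-80.5)) = -228/161.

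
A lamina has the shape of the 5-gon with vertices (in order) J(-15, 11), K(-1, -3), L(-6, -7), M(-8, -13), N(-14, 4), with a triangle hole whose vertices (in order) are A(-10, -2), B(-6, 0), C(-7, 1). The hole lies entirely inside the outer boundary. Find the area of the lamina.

Outer boundary:
Cross-terms: 56, -11, 22, -214, -94  ⇒  Σ = -241
Area = |Σ|/2 = 120.5.
Hole:
Apply the shoelace (surveyor's) formula: 2A = Σ (x_i·y_{i+1} − x_{i+1}·y_i), indices taken mod 3.
Σ = (-12) + (-6) + (24) = 6
Area = |Σ|/2 = 3.
Net area = 120.5 − 3 = 117.5.

117.5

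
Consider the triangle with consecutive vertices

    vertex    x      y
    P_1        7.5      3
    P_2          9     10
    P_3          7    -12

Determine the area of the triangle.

Σ = (48) + (-178) + (111) = -19
Area = |Σ|/2 = 9.5.

9.5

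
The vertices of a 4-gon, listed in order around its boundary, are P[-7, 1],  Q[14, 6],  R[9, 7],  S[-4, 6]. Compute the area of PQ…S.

Apply Gauss's area formula: 2A = Σ (x_i·y_{i+1} − x_{i+1}·y_i), indices taken mod 4.
Σ = (-56) + (44) + (82) + (38) = 108
Area = |Σ|/2 = 54.

54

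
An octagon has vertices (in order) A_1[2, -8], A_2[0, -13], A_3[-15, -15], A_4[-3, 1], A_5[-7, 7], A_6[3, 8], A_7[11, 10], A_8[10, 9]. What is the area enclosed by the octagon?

Apply the surveyor's formula: 2A = Σ (x_i·y_{i+1} − x_{i+1}·y_i), indices taken mod 8.
Σ = (-26) + (-195) + (-60) + (-14) + (-77) + (-58) + (-1) + (-98) = -529
Area = |Σ|/2 = 264.5.

264.5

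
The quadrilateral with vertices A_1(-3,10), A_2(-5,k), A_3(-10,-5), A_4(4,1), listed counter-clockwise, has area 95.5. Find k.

9

Write out the shoelace sum; only the two edges meeting at A_2 involve k:
2·Area = [((-3)·k − (-5)·10) + ((-5)·(-5) − (-10)·k)] + 53
       = 7·k + 128 = 191
⇒ k = 9.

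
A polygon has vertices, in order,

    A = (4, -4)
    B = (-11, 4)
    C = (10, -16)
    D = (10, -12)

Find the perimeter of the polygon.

|AB| = √((-15)² + (8)²) = √289 = 17
|BC| = √((21)² + (-20)²) = √841 = 29
|CD| = √((0)² + (4)²) = √16 = 4
|DA| = √((-6)² + (8)²) = √100 = 10
Perimeter = 17 + 29 + 4 + 10 = 60.

60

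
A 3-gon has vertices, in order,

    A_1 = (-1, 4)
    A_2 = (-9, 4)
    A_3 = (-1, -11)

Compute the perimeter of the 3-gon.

|A_1A_2| = √((-8)² + (0)²) = √64 = 8
|A_2A_3| = √((8)² + (-15)²) = √289 = 17
|A_3A_1| = √((0)² + (15)²) = √225 = 15
Perimeter = 8 + 17 + 15 = 40.

40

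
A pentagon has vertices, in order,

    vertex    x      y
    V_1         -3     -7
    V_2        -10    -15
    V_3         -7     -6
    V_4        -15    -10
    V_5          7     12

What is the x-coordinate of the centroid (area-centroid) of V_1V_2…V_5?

Apply Gauss's area formula. First the cross-terms c_i = x_i·y_{i+1} − x_{i+1}·y_i:
  -25, -45, -20, -110, -13  ⇒  2A = -213, A = -106.5.
Then Σ (x_i + x_{i+1})·c_i = 2358, so x̄ = 2358 / (6·(-106.5)) = -262/71.

-262/71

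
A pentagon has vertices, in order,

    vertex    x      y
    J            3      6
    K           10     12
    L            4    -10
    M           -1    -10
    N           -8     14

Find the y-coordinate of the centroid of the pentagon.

136/87

Apply the shoelace (surveyor's) formula. First the cross-terms c_i = x_i·y_{i+1} − x_{i+1}·y_i:
  -24, -148, -50, -94, -90  ⇒  2A = -406, A = -203.
Then Σ (y_i + y_{i+1})·c_i = -1904, so ȳ = -1904 / (6·(-203)) = 136/87.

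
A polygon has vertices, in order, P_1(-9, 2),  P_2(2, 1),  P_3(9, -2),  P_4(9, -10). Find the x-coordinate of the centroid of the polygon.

674/255

Apply the surveyor's formula. First the cross-terms c_i = x_i·y_{i+1} − x_{i+1}·y_i:
  -13, -13, -72, -72  ⇒  2A = -170, A = -85.
Then Σ (x_i + x_{i+1})·c_i = -1348, so x̄ = -1348 / (6·(-85)) = 674/255.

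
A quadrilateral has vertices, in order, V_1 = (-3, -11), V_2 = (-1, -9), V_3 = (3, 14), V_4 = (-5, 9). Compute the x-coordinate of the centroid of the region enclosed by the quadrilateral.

-37/26

Apply the shoelace (surveyor's) formula. First the cross-terms c_i = x_i·y_{i+1} − x_{i+1}·y_i:
  16, 13, 97, 82  ⇒  2A = 208, A = 104.
Then Σ (x_i + x_{i+1})·c_i = -888, so x̄ = -888 / (6·104) = -37/26.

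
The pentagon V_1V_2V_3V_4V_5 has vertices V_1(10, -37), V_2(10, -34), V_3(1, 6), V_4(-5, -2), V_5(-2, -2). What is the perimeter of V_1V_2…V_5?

94

|V_1V_2| = √((0)² + (3)²) = √9 = 3
|V_2V_3| = √((-9)² + (40)²) = √1681 = 41
|V_3V_4| = √((-6)² + (-8)²) = √100 = 10
|V_4V_5| = √((3)² + (0)²) = √9 = 3
|V_5V_1| = √((12)² + (-35)²) = √1369 = 37
Perimeter = 3 + 41 + 10 + 3 + 37 = 94.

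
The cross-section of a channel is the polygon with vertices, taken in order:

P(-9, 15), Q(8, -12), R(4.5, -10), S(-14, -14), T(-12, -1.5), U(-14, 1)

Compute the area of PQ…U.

Apply Gauss's area formula: 2A = Σ (x_i·y_{i+1} − x_{i+1}·y_i), indices taken mod 6.
Σ = (-12) + (-26) + (-203) + (-147) + (-33) + (-201) = -622
Area = |Σ|/2 = 311.

311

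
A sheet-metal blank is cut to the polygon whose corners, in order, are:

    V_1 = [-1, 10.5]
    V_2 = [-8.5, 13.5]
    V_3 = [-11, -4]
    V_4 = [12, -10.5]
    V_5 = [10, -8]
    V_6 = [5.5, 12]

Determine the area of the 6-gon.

332.25

Σ = (75.75) + (182.5) + (163.5) + (9) + (164) + (69.75) = 664.5
Area = |Σ|/2 = 332.25.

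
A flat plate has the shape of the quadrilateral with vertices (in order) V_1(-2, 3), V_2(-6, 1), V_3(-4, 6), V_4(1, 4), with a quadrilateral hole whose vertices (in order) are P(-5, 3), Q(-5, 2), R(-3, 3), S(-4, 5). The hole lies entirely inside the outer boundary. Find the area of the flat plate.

10.5

Outer boundary:
V_1→V_2: (-2)(1) − (-6)(3) = 16
V_2→V_3: (-6)(6) − (-4)(1) = -32
V_3→V_4: (-4)(4) − (1)(6) = -22
V_4→V_1: (1)(3) − (-2)(4) = 11
Σ = -27
Area = |Σ|/2 = 13.5.
Hole:
Apply Gauss's area formula: 2A = Σ (x_i·y_{i+1} − x_{i+1}·y_i), indices taken mod 4.
Σ = (5) + (-9) + (-3) + (13) = 6
Area = |Σ|/2 = 3.
Net area = 13.5 − 3 = 10.5.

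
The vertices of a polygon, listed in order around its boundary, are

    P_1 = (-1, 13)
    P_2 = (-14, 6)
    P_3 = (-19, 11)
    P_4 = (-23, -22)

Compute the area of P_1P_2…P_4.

Apply the surveyor's formula: 2A = Σ (x_i·y_{i+1} − x_{i+1}·y_i), indices taken mod 4.
Σ = (176) + (-40) + (671) + (-321) = 486
Area = |Σ|/2 = 243.

243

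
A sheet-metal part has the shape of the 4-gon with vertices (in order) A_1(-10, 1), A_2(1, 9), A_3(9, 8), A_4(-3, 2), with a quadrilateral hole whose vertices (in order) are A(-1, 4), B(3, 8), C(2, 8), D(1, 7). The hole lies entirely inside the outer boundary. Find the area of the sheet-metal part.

Outer boundary:
Apply the surveyor's formula: 2A = Σ (x_i·y_{i+1} − x_{i+1}·y_i), indices taken mod 4.
A_1→A_2: (-10)(9) − (1)(1) = -91
A_2→A_3: (1)(8) − (9)(9) = -73
A_3→A_4: (9)(2) − (-3)(8) = 42
A_4→A_1: (-3)(1) − (-10)(2) = 17
Σ = -105
Area = |Σ|/2 = 52.5.
Hole:
Σ = (-20) + (8) + (6) + (11) = 5
Area = |Σ|/2 = 2.5.
Net area = 52.5 − 2.5 = 50.

50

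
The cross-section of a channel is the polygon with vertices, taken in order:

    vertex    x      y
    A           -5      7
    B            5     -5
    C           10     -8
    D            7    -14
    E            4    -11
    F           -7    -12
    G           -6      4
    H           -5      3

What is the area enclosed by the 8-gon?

Σ = (-10) + (10) + (-84) + (-21) + (-125) + (-100) + (2) + (-20) = -348
Area = |Σ|/2 = 174.

174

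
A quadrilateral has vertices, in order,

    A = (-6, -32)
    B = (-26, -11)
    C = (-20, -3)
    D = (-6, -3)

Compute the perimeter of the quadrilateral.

|AB| = √((-20)² + (21)²) = √841 = 29
|BC| = √((6)² + (8)²) = √100 = 10
|CD| = √((14)² + (0)²) = √196 = 14
|DA| = √((0)² + (-29)²) = √841 = 29
Perimeter = 29 + 10 + 14 + 29 = 82.

82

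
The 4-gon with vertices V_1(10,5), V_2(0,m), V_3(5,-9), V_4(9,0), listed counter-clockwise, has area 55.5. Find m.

Write out the shoelace sum; only the two edges meeting at V_2 involve m:
2·Area = [(10·m − 0·5) + (0·(-9) − 5·m)] + 126
       = 5·m + 126 = 111
⇒ m = -3.

-3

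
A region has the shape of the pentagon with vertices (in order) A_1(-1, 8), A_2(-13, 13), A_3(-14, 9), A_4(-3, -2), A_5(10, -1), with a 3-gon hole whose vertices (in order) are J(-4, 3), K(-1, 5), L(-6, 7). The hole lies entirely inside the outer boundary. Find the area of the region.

148.5

Outer boundary:
Apply Gauss's area formula: 2A = Σ (x_i·y_{i+1} − x_{i+1}·y_i), indices taken mod 5.
Σ = (91) + (65) + (55) + (23) + (79) = 313
Area = |Σ|/2 = 156.5.
Hole:
Σ = (-17) + (23) + (10) = 16
Area = |Σ|/2 = 8.
Net area = 156.5 − 8 = 148.5.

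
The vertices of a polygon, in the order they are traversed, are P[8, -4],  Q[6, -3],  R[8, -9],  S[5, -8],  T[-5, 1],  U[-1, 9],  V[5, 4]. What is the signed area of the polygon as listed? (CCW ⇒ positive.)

Apply the shoelace (surveyor's) formula: 2A = Σ (x_i·y_{i+1} − x_{i+1}·y_i), indices taken mod 7.
Σ = (0) + (-30) + (-19) + (-35) + (-44) + (-49) + (-52) = -229
Signed area = Σ/2 = -114.5 (negative ⇒ clockwise traversal).

-114.5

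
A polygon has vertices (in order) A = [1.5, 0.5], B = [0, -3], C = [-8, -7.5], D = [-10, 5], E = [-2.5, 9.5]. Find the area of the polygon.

120.75

Apply the shoelace formula: 2A = Σ (x_i·y_{i+1} − x_{i+1}·y_i), indices taken mod 5.
Σ = (-4.5) + (-24) + (-115) + (-82.5) + (-15.5) = -241.5
Area = |Σ|/2 = 120.75.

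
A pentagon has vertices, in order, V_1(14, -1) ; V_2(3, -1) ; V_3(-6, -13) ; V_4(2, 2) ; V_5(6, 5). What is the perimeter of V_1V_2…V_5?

58

|V_1V_2| = √((-11)² + (0)²) = √121 = 11
|V_2V_3| = √((-9)² + (-12)²) = √225 = 15
|V_3V_4| = √((8)² + (15)²) = √289 = 17
|V_4V_5| = √((4)² + (3)²) = √25 = 5
|V_5V_1| = √((8)² + (-6)²) = √100 = 10
Perimeter = 11 + 15 + 17 + 5 + 10 = 58.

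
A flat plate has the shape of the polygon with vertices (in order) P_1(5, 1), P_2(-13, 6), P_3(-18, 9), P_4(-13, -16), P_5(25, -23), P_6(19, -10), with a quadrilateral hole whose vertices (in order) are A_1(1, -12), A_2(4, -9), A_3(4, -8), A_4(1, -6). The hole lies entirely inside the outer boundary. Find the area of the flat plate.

686.5

Outer boundary:
Apply the shoelace (surveyor's) formula: 2A = Σ (x_i·y_{i+1} − x_{i+1}·y_i), indices taken mod 6.
Σ = (43) + (-9) + (405) + (699) + (187) + (69) = 1394
Area = |Σ|/2 = 697.
Hole:
Apply Gauss's area formula: 2A = Σ (x_i·y_{i+1} − x_{i+1}·y_i), indices taken mod 4.
Σ = (39) + (4) + (-16) + (-6) = 21
Area = |Σ|/2 = 10.5.
Net area = 697 − 10.5 = 686.5.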